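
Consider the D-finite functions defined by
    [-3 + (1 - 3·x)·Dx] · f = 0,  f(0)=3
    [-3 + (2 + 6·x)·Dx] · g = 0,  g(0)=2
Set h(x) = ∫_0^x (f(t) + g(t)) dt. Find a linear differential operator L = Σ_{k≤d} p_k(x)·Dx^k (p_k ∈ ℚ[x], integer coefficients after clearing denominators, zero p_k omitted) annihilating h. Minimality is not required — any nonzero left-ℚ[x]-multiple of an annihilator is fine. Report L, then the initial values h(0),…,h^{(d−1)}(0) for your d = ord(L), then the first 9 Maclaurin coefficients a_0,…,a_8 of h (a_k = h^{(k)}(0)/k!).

f: a_k = 3, 9, 27, 81, 243, 729, 2187, 6561, 19683, …
g: a_k = 2, 3, -9/4, 27/8, -405/64, 1701/128, -15309/512, 72171/1024, -2814669/16384, …
Weyl lclm of L_f,L_g ⇒ L₀ (ord ≤ 2).
h=∫h₀ ⇒ L = L₀·Dx.
L = (-45 - 81·x)·Dx + (27 + 126·x + 243·x^2)·Dx^2 + (-2 - 18·x + 18·x^2 + 162·x^3)·Dx^3  (order 3).
h: a_k = 0, 5, 6, 33/4, 675/32, 15147/320, 31671/256, 1104435/3584, 6790635/8192, …
ICs: h(0) = 0, h′(0) = 5, h′′(0) = 12.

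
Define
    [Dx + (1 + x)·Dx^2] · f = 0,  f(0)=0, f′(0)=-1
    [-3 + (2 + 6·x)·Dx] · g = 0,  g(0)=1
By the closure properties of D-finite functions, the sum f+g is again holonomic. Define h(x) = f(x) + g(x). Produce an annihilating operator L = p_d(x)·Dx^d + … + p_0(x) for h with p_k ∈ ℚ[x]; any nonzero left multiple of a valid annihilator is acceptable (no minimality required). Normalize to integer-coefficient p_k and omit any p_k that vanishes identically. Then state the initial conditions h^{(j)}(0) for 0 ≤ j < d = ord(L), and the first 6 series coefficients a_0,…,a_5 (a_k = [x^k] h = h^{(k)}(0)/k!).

f: a_k = 0, -1, 1/2, -1/3, 1/4, -1/5, …
g: a_k = 1, 3/2, -9/8, 27/16, -405/128, 1701/256, …
Sum ⇒ L₀ = lclm(L_f,L_g) in ℚ(x)⟨Dx⟩.
L = (-15 + 9·x)·Dx + (-19 - 6·x + 45·x^2)·Dx^2 + (-2 - 2·x + 18·x^2 + 18·x^3)·Dx^3  (order 3).
h: a_k = 1, 1/2, -5/8, 65/48, -373/128, 8249/1280, …
ICs: h(0) = 1, h′(0) = 1/2, h′′(0) = -5/4.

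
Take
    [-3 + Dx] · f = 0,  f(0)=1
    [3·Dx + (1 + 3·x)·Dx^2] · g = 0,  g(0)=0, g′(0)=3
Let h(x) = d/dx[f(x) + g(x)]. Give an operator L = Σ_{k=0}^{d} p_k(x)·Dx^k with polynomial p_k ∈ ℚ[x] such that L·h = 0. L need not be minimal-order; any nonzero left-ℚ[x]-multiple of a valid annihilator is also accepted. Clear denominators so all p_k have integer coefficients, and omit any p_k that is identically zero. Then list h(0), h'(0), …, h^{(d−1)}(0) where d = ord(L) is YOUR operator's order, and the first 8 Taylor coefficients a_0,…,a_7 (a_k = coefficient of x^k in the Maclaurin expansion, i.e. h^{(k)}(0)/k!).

f: a_k = 1, 3, 9/2, 9/2, 27/8, 81/40, 81/80, 243/560, …
g: a_k = 0, 3, -9/2, 9, -81/4, 243/5, -243/2, 2187/7, …
h₀=f+g: left-lcm gives L₀, ord ≤ 3.
h=h₀': d/dx-closure on L₀ ⇒ L.
L = (-27 - 27·x) + (3 - 18·x - 27·x^2)·Dx + (2 + 9·x + 9·x^2)·Dx^2  (order 2).
h: a_k = 6, 0, 81/2, -135/2, 2025/8, -28917/40, 175203/80, -3673431/560, …
ICs: h(0) = 6, h′(0) = 0.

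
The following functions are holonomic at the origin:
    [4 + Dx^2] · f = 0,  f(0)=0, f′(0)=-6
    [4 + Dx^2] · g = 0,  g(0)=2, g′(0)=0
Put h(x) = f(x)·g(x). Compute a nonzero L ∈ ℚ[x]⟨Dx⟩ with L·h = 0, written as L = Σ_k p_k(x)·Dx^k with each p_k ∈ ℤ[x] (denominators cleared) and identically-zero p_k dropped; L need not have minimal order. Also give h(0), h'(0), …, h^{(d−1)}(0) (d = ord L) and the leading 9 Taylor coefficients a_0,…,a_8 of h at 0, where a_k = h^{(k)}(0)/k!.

f: a_k = 0, -6, 0, 4, 0, -4/5, 0, 8/105, 0, …
g: a_k = 2, 0, -4, 0, 4/3, 0, -8/45, 0, 4/315, …
f·g: L₀ = L_f ⊗_s L_g, ord ≤ 2·2.
L = 16·Dx + Dx^3  (order 3).
h: a_k = 0, -12, 0, 32, 0, -128/5, 0, 1024/105, 0, …
ICs: h(0) = 0, h′(0) = -12, h′′(0) = 0.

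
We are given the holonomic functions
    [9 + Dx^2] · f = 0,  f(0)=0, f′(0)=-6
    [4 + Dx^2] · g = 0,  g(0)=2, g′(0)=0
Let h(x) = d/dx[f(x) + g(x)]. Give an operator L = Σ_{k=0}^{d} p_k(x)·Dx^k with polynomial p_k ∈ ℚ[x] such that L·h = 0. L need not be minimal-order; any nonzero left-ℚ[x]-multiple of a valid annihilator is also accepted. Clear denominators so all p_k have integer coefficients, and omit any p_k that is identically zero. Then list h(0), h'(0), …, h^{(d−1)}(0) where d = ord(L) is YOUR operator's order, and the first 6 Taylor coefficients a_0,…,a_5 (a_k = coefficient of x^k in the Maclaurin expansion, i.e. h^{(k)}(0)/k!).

L = 36 + 13·Dx^2 + Dx^4  (order 4).
h: a_k = -6, -8, 27, 16/3, -81/4, -16/15, …
ICs: h(0) = -6, h′(0) = -8, h′′(0) = 54, h′′′(0) = 32.

f: a_k = 0, -6, 0, 9, 0, -81/20, …
g: a_k = 2, 0, -4, 0, 4/3, 0, …
h₀=f+g: left-lcm gives L₀, ord ≤ 4.
h=h₀': d/dx-closure on L₀ ⇒ L.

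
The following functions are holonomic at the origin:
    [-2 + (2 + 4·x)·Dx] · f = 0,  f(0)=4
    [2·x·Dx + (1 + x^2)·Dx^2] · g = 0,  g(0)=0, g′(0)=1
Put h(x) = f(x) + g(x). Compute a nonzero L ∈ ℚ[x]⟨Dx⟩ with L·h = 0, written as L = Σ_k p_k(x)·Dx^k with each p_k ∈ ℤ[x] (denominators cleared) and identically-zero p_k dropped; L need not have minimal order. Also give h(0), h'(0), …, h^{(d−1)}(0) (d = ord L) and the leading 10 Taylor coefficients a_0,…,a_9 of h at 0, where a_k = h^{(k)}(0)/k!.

f: a_k = 4, 4, -2, 2, -5/2, 7/2, -21/4, 33/4, -429/32, 715/32, …
g: a_k = 0, 1, 0, -1/3, 0, 1/5, 0, -1/7, 0, 1/9, …
Weyl lclm of L_f,L_g ⇒ L₀ (ord ≤ 3).
L = (-2 - 10·x + 6·x^2 + 6·x^3)·Dx + (-5 - 8·x - 8·x^2 + 24·x^3 + 21·x^4)·Dx^2 + (-1 + 6·x^2 + 6·x^3 + 7·x^4 + 6·x^5)·Dx^3  (order 3).
h: a_k = 4, 5, -2, 5/3, -5/2, 37/10, -21/4, 227/28, -429/32, 6467/288, …
ICs: h(0) = 4, h′(0) = 5, h′′(0) = -4.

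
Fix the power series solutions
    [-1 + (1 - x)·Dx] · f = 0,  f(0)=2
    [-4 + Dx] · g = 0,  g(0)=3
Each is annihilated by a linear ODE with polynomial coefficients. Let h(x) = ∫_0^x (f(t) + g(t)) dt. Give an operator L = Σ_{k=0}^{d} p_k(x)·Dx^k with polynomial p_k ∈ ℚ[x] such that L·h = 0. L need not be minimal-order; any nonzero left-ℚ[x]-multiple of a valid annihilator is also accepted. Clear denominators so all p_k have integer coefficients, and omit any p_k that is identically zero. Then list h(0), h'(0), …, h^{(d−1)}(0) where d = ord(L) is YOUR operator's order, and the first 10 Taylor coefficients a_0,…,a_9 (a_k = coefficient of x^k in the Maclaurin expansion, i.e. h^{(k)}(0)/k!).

f: a_k = 2, 2, 2, 2, 2, 2, 2, 2, 2, 2, …
g: a_k = 3, 12, 24, 32, 32, 128/5, 256/15, 1024/105, 512/105, 2048/945, …
Weyl lclm of L_f,L_g ⇒ L₀ (ord ≤ 2).
h=∫₀ˣh₀: take L = L₀·Dx.
L = (8 - 16·x)·Dx + (-14 + 32·x - 16·x^2)·Dx^2 + (3 - 7·x + 4·x^2)·Dx^3  (order 3).
h: a_k = 0, 5, 7, 26/3, 17/2, 34/5, 23/5, 286/105, 617/420, 722/945, …
ICs: h(0) = 0, h′(0) = 5, h′′(0) = 14.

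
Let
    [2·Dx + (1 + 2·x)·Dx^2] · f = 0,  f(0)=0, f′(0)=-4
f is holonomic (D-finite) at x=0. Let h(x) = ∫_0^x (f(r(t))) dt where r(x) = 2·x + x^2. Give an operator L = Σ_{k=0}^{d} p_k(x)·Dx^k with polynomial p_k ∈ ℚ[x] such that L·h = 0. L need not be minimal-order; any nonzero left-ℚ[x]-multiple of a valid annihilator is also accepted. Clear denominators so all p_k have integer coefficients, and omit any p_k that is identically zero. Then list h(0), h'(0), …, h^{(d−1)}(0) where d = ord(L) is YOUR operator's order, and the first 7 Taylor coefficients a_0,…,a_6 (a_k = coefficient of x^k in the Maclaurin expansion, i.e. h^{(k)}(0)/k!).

f: a_k = 0, -4, 4, -16/3, 8, -64/5, 64/3, …
h₀=f(r): pull back L_f along r ⇒ L₀.
h=∫h₀ ⇒ L = L₀·Dx.
L = (3 + 4·x + 2·x^2)·Dx^2 + (1 + 5·x + 6·x^2 + 2·x^3)·Dx^3  (order 3).
h: a_k = 0, 0, -4, 4, -20/3, 68/5, -464/15, …
ICs: h(0) = 0, h′(0) = 0, h′′(0) = -8.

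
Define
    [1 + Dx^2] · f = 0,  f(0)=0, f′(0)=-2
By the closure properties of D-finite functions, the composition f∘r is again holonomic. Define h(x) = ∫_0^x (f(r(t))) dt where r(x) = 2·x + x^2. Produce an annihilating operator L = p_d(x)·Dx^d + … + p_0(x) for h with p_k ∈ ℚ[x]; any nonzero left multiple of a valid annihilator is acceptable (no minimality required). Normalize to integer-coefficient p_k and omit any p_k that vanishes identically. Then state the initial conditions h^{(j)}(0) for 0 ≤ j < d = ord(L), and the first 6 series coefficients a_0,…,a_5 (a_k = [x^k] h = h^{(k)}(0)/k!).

f: a_k = 0, -2, 0, 1/3, 0, -1/60, …
L₀ from L_f via x↦r, Dx↦r'^{-1}Dx.
Integrate: L := L₀·Dx.
L = (4 + 12·x + 12·x^2 + 4·x^3)·Dx - Dx^2 + (1 + x)·Dx^3  (order 3).
h: a_k = 0, 0, -2, -2/3, 2/3, 4/5, …
ICs: h(0) = 0, h′(0) = 0, h′′(0) = -4.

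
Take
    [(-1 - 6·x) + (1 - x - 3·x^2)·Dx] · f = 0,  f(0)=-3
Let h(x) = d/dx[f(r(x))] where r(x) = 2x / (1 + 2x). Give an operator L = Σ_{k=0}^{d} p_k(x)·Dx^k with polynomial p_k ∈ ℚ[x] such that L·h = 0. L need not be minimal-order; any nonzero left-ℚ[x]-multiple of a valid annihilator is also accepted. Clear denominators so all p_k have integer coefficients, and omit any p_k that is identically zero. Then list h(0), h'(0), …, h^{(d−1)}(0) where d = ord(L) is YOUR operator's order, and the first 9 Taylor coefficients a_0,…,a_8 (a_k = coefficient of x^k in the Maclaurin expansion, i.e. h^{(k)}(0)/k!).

f: a_k = -3, -3, -12, -21, -57, -120, -291, -651, -1524, …
f∘r: x↦r, Dx↦Dx/r' in L_f ⇒ L₀.
h=h₀': d/dx-closure on L₀ ⇒ L.
L = (12 + 72·x + 576·x^2 + 672·x^3) + (-1 - 18·x - 48·x^2 + 136·x^3 + 336·x^4)·Dx  (order 1).
h: a_k = -6, -72, 0, -1728, 4320, -41472, 169344, -1050624, 4976640, …
ICs: h(0) = -6.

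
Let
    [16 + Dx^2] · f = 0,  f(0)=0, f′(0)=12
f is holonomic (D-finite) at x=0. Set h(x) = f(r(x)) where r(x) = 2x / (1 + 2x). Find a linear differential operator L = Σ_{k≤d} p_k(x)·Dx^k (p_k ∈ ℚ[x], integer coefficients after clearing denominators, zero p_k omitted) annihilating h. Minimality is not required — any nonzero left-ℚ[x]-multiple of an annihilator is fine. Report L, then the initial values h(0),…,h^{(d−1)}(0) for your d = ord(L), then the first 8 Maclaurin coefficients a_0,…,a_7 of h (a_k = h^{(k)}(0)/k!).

f: a_k = 0, 12, 0, -32, 0, 128/5, 0, -1024/105, …
h₀=f(r): pull back L_f along r ⇒ L₀.
L = 64 + (4 + 24·x + 48·x^2 + 32·x^3)·Dx + (1 + 8·x + 24·x^2 + 32·x^3 + 16·x^4)·Dx^2  (order 2).
h: a_k = 0, 24, -48, -160, 1344, -24704/5, 11520, -1260032/105, …
ICs: h(0) = 0, h′(0) = 24.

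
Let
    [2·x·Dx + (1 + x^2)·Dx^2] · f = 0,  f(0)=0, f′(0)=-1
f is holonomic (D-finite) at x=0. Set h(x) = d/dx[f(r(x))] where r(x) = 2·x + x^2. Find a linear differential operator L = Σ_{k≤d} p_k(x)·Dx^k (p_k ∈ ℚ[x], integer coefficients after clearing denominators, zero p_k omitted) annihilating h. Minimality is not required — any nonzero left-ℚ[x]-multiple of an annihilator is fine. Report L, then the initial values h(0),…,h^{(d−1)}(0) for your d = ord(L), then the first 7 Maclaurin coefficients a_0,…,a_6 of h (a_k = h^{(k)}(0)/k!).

L = (-1 + 8·x + 16·x^2 + 12·x^3 + 3·x^4) + (1 + x + 4·x^2 + 8·x^3 + 5·x^4 + x^5)·Dx  (order 1).
h: a_k = -2, -2, 8, 16, -22, -94, 16, …
ICs: h(0) = -2.

f: a_k = 0, -1, 0, 1/3, 0, -1/5, 0, …
L₀ from L_f via x↦r, Dx↦r'^{-1}Dx.
h=h₀': d/dx-closure on L₀ ⇒ L.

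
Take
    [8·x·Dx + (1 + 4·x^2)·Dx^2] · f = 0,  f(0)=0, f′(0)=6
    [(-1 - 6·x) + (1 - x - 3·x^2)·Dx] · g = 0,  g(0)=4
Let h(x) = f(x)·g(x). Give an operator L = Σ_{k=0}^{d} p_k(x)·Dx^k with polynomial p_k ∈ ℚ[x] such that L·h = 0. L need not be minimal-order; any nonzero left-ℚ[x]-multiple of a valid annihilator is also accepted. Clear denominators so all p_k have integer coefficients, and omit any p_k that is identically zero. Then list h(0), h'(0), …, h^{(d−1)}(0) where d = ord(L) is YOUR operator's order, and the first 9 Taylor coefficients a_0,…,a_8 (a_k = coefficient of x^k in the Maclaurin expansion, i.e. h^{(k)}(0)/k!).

L = (6 + 8·x + 72·x^2) + (2 + 4·x + 16·x^2 + 72·x^3)·Dx + (-1 + x - x^2 + 4·x^3 + 12·x^4)·Dx^2  (order 2).
h: a_k = 0, 24, 24, 64, 136, 2024/5, 4064/5, 63272/35, 148616/35, …
ICs: h(0) = 0, h′(0) = 24.

f: a_k = 0, 6, 0, -8, 0, 96/5, 0, -384/7, 0, …
g: a_k = 4, 4, 16, 28, 76, 160, 388, 868, 2032, …
L₀ := L_f ⊗_s L_g (sym. prod.), ord ≤ 2.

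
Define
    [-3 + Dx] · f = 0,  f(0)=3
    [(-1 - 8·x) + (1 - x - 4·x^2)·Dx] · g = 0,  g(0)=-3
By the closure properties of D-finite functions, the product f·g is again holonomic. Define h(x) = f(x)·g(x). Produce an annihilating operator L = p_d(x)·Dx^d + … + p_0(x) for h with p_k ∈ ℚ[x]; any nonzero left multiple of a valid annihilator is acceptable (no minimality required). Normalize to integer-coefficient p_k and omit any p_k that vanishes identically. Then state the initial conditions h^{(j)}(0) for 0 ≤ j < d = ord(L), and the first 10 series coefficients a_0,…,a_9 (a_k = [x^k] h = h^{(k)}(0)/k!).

f: a_k = 3, 9, 27/2, 27/2, 81/8, 243/40, 243/80, 729/560, 2187/4480, 729/4480, …
g: a_k = -3, -3, -15, -27, -87, -195, -543, -1323, -3495, -8787, …
h₀=f·g: eliminate ⇒ L₀, order ≤ 1·1.
L = (4 + 5·x - 12·x^2) + (-1 + x + 4·x^2)·Dx  (order 1).
h: a_k = -9, -36, -225/2, -297, -6219/8, -9918/5, -408177/80, -730269/56, -149859729/4480, -95886999/1120, …
ICs: h(0) = -9.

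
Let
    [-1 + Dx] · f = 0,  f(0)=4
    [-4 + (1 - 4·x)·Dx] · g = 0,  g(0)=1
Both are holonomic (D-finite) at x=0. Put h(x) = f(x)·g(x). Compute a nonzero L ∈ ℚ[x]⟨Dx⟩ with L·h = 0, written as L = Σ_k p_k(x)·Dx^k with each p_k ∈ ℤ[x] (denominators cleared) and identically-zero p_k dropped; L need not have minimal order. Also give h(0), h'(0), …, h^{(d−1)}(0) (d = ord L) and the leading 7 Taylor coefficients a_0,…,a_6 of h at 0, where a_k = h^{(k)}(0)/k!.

L = (5 - 4·x) + (-1 + 4·x)·Dx  (order 1).
h: a_k = 4, 20, 82, 986/3, 7889/6, 157781/30, 757349/36, …
ICs: h(0) = 4.

f: a_k = 4, 4, 2, 2/3, 1/6, 1/30, 1/180, …
g: a_k = 1, 4, 16, 64, 256, 1024, 4096, …
Product ⇒ symmetric product L₀, ord ≤ 1.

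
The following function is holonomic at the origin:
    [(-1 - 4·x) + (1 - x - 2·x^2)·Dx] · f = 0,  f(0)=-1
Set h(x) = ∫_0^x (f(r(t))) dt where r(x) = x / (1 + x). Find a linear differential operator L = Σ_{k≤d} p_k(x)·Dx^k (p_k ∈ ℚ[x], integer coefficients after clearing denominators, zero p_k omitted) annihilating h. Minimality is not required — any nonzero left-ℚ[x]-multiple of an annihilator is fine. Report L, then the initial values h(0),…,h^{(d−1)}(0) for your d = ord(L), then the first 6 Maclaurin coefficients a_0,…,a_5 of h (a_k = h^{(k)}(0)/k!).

f: a_k = -1, -1, -3, -5, -11, -21, …
f∘r: x↦r, Dx↦Dx/r' in L_f ⇒ L₀.
h=∫h₀ ⇒ L = L₀·Dx.
L = (1 + 5·x)·Dx + (-1 - 2·x + x^2 + 2·x^3)·Dx^2  (order 2).
h: a_k = 0, -1, -1/2, -2/3, 0, -4/5, …
ICs: h(0) = 0, h′(0) = -1.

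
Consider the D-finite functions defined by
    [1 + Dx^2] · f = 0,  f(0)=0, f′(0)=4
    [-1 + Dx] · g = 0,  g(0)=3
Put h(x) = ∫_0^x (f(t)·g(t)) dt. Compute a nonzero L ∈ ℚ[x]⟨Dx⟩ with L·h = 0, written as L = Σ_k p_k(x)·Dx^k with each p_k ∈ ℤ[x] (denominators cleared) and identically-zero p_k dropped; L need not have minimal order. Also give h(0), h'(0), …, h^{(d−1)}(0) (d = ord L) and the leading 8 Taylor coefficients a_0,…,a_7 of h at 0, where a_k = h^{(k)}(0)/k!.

L = 2·Dx - 2·Dx^2 + Dx^3  (order 3).
h: a_k = 0, 0, 6, 4, 1, 0, -1/15, -2/105, …
ICs: h(0) = 0, h′(0) = 0, h′′(0) = 12.

f: a_k = 0, 4, 0, -2/3, 0, 1/30, 0, -1/1260, …
g: a_k = 3, 3, 3/2, 1/2, 1/8, 1/40, 1/240, 1/1680, …
L₀ := L_f ⊗_s L_g (sym. prod.), ord ≤ 2.
∫: right-multiply L₀ by Dx.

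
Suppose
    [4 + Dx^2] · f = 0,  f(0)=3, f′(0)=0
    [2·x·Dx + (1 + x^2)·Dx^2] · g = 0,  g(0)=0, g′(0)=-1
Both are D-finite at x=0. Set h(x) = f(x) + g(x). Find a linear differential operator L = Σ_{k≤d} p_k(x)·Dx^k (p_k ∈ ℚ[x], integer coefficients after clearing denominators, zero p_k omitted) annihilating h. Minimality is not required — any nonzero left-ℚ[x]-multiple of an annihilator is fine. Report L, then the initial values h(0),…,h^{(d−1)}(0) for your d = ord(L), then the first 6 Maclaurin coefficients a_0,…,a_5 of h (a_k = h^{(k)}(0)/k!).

L = (-32·x + 80·x^3 + 16·x^5)·Dx + (4 + 32·x^2 + 36·x^4 + 8·x^6)·Dx^2 + (-8·x + 20·x^3 + 4·x^5)·Dx^3 + (1 + 8·x^2 + 9·x^4 + 2·x^6)·Dx^4  (order 4).
h: a_k = 3, -1, -6, 1/3, 2, -1/5, …
ICs: h(0) = 3, h′(0) = -1, h′′(0) = -12, h′′′(0) = 2.

f: a_k = 3, 0, -6, 0, 2, 0, …
g: a_k = 0, -1, 0, 1/3, 0, -1/5, …
Sum ⇒ L₀ = lclm(L_f,L_g) in ℚ(x)⟨Dx⟩.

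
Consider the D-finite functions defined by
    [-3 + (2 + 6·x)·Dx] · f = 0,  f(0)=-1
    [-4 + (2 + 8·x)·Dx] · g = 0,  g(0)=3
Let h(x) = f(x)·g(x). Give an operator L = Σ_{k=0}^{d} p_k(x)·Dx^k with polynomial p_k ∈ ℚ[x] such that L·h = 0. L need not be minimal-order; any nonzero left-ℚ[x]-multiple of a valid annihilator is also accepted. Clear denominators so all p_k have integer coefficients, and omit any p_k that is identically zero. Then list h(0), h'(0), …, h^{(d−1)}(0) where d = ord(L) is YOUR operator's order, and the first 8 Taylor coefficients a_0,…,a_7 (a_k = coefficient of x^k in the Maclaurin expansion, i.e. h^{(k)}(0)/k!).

L = (-7 - 24·x) + (2 + 14·x + 24·x^2)·Dx  (order 1).
h: a_k = -3, -21/2, 3/8, -21/16, 591/128, -4179/256, 59391/1024, -424053/2048, …
ICs: h(0) = -3.

f: a_k = -1, -3/2, 9/8, -27/16, 405/128, -1701/256, 15309/1024, -72171/2048, …
g: a_k = 3, 6, -6, 12, -30, 84, -252, 792, …
f·g: L₀ = L_f ⊗_s L_g, ord ≤ 1·1.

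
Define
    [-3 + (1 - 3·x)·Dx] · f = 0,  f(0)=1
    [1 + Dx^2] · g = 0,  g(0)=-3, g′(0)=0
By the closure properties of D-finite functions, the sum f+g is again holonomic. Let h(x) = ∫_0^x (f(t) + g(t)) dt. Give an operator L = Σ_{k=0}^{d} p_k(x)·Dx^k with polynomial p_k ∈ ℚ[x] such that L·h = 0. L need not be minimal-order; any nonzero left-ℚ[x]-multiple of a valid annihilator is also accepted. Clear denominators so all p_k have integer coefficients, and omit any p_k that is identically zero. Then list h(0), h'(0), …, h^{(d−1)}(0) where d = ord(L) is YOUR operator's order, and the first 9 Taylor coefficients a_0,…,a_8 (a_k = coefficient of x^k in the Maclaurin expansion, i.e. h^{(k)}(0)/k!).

f: a_k = 1, 3, 9, 27, 81, 243, 729, 2187, 6561, …
g: a_k = -3, 0, 3/2, 0, -1/8, 0, 1/240, 0, -1/13440, …
h₀=f+g: left-lcm gives L₀, ord ≤ 3.
h=∫₀ˣh₀: take L = L₀·Dx.
L = (165 - 18·x + 27·x^2)·Dx + (-19 + 63·x - 27·x^2 + 27·x^3)·Dx^2 + (165 - 18·x + 27·x^2)·Dx^3 + (-19 + 63·x - 27·x^2 + 27·x^3)·Dx^4  (order 4).
h: a_k = 0, -2, 3/2, 7/2, 27/4, 647/40, 81/2, 174961/1680, 2187/8, …
ICs: h(0) = 0, h′(0) = -2, h′′(0) = 3, h′′′(0) = 21.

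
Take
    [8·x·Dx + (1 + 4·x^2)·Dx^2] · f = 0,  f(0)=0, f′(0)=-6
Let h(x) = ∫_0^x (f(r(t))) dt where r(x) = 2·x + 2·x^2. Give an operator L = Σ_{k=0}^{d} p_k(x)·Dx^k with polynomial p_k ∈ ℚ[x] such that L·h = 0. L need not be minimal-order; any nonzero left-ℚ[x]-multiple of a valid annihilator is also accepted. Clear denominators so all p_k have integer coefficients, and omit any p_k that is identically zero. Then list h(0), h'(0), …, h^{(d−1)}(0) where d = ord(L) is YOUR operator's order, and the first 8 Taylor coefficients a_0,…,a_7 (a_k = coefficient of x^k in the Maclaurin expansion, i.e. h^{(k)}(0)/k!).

L = (-2 + 32·x + 128·x^2 + 192·x^3 + 96·x^4)·Dx^2 + (1 + 2·x + 16·x^2 + 64·x^3 + 80·x^4 + 32·x^5)·Dx^3  (order 3).
h: a_k = 0, 0, -6, -4, 16, 192/5, -352/5, -3008/7, …
ICs: h(0) = 0, h′(0) = 0, h′′(0) = -12.

f: a_k = 0, -6, 0, 8, 0, -96/5, 0, 384/7, …
Substitute x→r, Dx→(1/r')Dx; clear ⇒ L₀.
∫: right-multiply L₀ by Dx.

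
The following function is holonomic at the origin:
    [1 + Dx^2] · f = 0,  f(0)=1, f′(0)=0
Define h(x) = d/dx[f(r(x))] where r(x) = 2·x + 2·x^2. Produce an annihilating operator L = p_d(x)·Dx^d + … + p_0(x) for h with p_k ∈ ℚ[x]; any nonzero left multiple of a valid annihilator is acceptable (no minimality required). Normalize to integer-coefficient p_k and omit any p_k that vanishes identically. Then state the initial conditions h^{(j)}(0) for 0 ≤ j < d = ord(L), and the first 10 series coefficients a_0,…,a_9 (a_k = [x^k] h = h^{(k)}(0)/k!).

f: a_k = 1, 0, -1/2, 0, 1/24, 0, -1/720, 0, 1/40320, 0, …
Substitute x→r, Dx→(1/r')Dx; clear ⇒ L₀.
Derive L from L₀ (diff closure).
L = (16 + 32·x + 96·x^2 + 128·x^3 + 64·x^4) + (-6 - 12·x)·Dx + (1 + 4·x + 4·x^2)·Dx^2  (order 2).
h: a_k = 0, -4, -12, -16/3, 40/3, 352/15, 224/15, -1664/315, -544/35, -32768/2835, …
ICs: h(0) = 0, h′(0) = -4.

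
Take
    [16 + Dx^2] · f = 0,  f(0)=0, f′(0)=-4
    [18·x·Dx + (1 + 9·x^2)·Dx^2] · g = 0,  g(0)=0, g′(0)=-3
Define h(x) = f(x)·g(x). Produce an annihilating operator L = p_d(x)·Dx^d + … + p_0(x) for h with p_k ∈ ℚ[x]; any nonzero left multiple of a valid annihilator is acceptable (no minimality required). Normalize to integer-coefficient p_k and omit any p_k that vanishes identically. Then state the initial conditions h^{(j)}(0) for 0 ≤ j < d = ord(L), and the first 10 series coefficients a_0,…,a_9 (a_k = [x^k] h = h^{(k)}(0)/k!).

f: a_k = 0, -4, 0, 32/3, 0, -128/15, 0, 1024/315, 0, -2048/2835, …
g: a_k = 0, -3, 0, 9, 0, -243/5, 0, 2187/7, 0, -2187, …
f·g: L₀ = L_f ⊗_s L_g, ord ≤ 2·2.
L = (20800 + 494784·x^2 + 2923776·x^4 + 11943936·x^6 + 26873856·x^8) + (19584·x + 342144·x^3 + 2239488·x^5 + 6718464·x^7)·Dx + (1700 + 42732·x^2 + 318816·x^4 + 1492992·x^6 + 3359232·x^8)·Dx^2 + (1224·x + 21384·x^3 + 139968·x^5 + 419904·x^7)·Dx^3 + (25 + 738·x^2 + 8505·x^4 + 46656·x^6 + 104976·x^8)·Dx^4  (order 4).
h: a_k = 0, 0, 12, 0, -68, 0, 316, 0, -5564/3, 0, …
ICs: h(0) = 0, h′(0) = 0, h′′(0) = 24, h′′′(0) = 0.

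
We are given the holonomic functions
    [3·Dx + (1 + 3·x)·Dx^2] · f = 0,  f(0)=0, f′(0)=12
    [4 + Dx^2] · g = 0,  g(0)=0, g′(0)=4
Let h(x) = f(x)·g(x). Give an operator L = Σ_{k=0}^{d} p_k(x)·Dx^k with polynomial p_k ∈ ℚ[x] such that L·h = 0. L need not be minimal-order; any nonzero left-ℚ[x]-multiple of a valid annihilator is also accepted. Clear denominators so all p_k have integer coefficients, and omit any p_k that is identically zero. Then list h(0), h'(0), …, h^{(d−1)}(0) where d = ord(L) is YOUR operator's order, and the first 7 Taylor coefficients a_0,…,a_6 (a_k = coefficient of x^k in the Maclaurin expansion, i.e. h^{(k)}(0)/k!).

f: a_k = 0, 12, -18, 36, -81, 972/5, -486, …
g: a_k = 0, 4, 0, -8/3, 0, 8/15, 0, …
L₀ := L_f ⊗_s L_g (sym. prod.), ord ≤ 4.
L = (-1112 - 1248·x + 7344·x^2 + 27648·x^3 + 20736·x^4) + (-48 + 2160·x + 10368·x^2 + 10368·x^3)·Dx + (-250 + 240·x + 4968·x^2 + 13824·x^3 + 10368·x^4)·Dx^2 + (-12 + 540·x + 2592·x^2 + 2592·x^3)·Dx^3 + (7 + 138·x + 783·x^2 + 1728·x^3 + 1296·x^4)·Dx^4  (order 4).
h: a_k = 0, 0, 48, -72, 112, -276, 688, …
ICs: h(0) = 0, h′(0) = 0, h′′(0) = 96, h′′′(0) = -432.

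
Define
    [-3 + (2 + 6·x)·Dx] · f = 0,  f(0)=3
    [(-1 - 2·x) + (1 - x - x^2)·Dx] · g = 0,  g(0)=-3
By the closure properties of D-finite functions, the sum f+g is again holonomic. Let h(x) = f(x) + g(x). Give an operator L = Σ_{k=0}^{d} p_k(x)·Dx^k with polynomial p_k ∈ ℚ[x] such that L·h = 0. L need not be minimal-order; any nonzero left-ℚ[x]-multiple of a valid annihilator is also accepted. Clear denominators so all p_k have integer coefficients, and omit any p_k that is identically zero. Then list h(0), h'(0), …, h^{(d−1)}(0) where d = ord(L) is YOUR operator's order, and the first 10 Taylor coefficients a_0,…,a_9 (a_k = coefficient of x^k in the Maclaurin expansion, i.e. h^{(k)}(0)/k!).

f: a_k = 3, 9/2, -27/8, 81/16, -1215/128, 5103/256, -45927/1024, 216513/2048, -8444007/32768, 42220035/65536, …
g: a_k = -3, -3, -6, -9, -15, -24, -39, -63, -102, -165, …
Weyl lclm of L_f,L_g ⇒ L₀ (ord ≤ 2).
L = (33 + 117·x + 117·x^2 + 90·x^3) + (-25 - 102·x - 303·x^2 - 378·x^3 - 225·x^4)·Dx + (-2 + 22·x + 90·x^2 - 38·x^3 - 198·x^4 - 90·x^5)·Dx^2  (order 2).
h: a_k = 0, 3/2, -75/8, -63/16, -3135/128, -1041/256, -85863/1024, 87489/2048, -11786343/32768, 31406595/65536, …
ICs: h(0) = 0, h′(0) = 3/2.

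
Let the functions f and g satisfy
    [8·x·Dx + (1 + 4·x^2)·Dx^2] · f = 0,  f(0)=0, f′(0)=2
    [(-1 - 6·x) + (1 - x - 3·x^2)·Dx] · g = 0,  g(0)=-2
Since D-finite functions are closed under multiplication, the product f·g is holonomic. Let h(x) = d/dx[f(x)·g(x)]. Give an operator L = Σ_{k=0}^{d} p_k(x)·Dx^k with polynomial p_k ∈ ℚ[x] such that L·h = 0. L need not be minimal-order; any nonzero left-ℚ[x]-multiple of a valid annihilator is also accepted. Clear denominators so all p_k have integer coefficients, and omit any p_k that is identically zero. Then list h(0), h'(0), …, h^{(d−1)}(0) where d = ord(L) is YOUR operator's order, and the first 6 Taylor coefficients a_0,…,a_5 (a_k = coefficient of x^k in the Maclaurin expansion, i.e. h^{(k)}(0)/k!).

f: a_k = 0, 2, 0, -8/3, 0, 32/5, …
g: a_k = -2, -2, -8, -14, -38, -80, …
h₀=f·g: eliminate ⇒ L₀, order ≤ 2·1.
h=h₀': d/dx-closure on L₀ ⇒ L.
L = (22 + 1032·x^2 + 1152·x^3 + 5184·x^4) + (13 + 86·x + 132·x^2 + 600·x^3 + 1152·x^4 + 3456·x^5)·Dx + (-3 - x - 35·x^2 + 44·x^3 + 16·x^4 + 192·x^5 + 432·x^6)·Dx^2  (order 2).
h: a_k = -4, -8, -32, -272/3, -1012/3, -4064/5, …
ICs: h(0) = -4, h′(0) = -8.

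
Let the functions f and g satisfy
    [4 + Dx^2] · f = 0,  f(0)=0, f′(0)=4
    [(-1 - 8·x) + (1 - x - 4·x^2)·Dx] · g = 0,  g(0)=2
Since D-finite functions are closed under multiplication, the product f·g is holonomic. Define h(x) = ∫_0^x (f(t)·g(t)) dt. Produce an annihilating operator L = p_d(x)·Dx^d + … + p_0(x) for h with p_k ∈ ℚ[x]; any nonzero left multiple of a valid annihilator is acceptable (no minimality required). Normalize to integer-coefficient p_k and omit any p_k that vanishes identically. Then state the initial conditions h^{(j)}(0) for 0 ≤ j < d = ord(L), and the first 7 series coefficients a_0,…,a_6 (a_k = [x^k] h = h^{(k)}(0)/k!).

L = (4 + 4·x + 16·x^2)·Dx + (2 + 16·x)·Dx^2 + (-1 + x + 4·x^2)·Dx^3  (order 3).
h: a_k = 0, 0, 4, 8/3, 26/3, 40/3, 172/5, …
ICs: h(0) = 0, h′(0) = 0, h′′(0) = 8.

f: a_k = 0, 4, 0, -8/3, 0, 8/15, 0, …
g: a_k = 2, 2, 10, 18, 58, 130, 362, …
h₀=f·g: eliminate ⇒ L₀, order ≤ 2·1.
h=∫h₀ ⇒ L = L₀·Dx.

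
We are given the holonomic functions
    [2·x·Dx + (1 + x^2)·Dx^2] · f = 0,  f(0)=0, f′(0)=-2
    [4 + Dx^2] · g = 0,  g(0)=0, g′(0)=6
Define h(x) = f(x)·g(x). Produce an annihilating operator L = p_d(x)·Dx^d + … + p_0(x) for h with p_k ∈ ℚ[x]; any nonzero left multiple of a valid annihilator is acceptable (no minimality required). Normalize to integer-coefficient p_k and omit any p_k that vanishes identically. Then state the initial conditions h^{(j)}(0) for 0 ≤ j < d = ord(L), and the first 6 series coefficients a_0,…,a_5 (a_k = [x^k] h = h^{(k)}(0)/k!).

f: a_k = 0, -2, 0, 2/3, 0, -2/5, …
g: a_k = 0, 6, 0, -4, 0, 4/5, …
Product ⇒ symmetric product L₀, ord ≤ 4.
L = (160 + 464·x^2 + 464·x^4 + 256·x^6 + 64·x^8) + (96·x + 224·x^3 + 192·x^5 + 64·x^7)·Dx + (60 + 188·x^2 + 216·x^4 + 128·x^6 + 32·x^8)·Dx^2 + (24·x + 56·x^3 + 48·x^5 + 16·x^7)·Dx^3 + (5 + 18·x^2 + 25·x^4 + 16·x^6 + 4·x^8)·Dx^4  (order 4).
h: a_k = 0, 0, -12, 0, 12, 0, …
ICs: h(0) = 0, h′(0) = 0, h′′(0) = -24, h′′′(0) = 0.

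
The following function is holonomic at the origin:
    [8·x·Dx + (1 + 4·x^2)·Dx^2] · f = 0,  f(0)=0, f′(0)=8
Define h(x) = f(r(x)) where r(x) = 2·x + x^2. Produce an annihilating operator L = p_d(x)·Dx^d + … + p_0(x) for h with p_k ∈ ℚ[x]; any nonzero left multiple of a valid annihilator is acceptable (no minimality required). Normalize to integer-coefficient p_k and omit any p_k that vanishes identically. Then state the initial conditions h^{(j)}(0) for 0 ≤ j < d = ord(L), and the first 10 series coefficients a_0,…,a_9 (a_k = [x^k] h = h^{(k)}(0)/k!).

f: a_k = 0, 8, 0, -32/3, 0, 128/5, 0, -512/7, 0, 2048/9, …
Substitute x→r, Dx→(1/r')Dx; clear ⇒ L₀.
L = (-1 + 32·x + 64·x^2 + 48·x^3 + 12·x^4)·Dx + (1 + x + 16·x^2 + 32·x^3 + 20·x^4 + 4·x^5)·Dx^2  (order 2).
h: a_k = 0, 16, 8, -256/3, -128, 3776/5, 6112/3, -51200/7, -31744, 608512/9, …
ICs: h(0) = 0, h′(0) = 16.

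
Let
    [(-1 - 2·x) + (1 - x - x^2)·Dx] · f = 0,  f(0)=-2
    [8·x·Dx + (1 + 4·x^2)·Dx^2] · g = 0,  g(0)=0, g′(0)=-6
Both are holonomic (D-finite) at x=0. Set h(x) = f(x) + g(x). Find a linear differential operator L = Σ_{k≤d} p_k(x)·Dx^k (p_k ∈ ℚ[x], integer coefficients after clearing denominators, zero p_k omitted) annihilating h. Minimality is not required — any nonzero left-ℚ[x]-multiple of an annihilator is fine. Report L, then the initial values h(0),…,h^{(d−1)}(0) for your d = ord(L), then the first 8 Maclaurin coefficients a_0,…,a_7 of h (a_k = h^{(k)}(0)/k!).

L = (-16 + 64·x + 400·x^2 + 576·x^3 + 696·x^4 + 96·x^6)·Dx + (13 + 24·x + 22·x^2 + 204·x^3 + 548·x^4 + 488·x^5 + 48·x^6 + 96·x^7)·Dx^2 + (-2 - 5·x - 14·x^2 + 2·x^3 - 13·x^4 + 92·x^5 + 48·x^6 + 16·x^7 + 16·x^8)·Dx^3  (order 3).
h: a_k = -2, -8, -4, 2, -10, -176/5, -26, 90/7, …
ICs: h(0) = -2, h′(0) = -8, h′′(0) = -8.

f: a_k = -2, -2, -4, -6, -10, -16, -26, -42, …
g: a_k = 0, -6, 0, 8, 0, -96/5, 0, 384/7, …
h₀=f+g: left-lcm gives L₀, ord ≤ 3.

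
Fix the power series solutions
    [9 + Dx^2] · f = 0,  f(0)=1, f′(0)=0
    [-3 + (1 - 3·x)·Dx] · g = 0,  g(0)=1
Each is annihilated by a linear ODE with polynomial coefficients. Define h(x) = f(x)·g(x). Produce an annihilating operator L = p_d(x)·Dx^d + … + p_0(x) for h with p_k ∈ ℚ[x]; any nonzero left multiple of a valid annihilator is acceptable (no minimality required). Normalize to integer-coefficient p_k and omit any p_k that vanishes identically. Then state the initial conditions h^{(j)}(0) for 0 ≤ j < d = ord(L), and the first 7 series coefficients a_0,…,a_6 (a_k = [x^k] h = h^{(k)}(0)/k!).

f: a_k = 1, 0, -9/2, 0, 27/8, 0, -81/80, …
g: a_k = 1, 3, 9, 27, 81, 243, 729, …
Product ⇒ symmetric product L₀, ord ≤ 2.
L = (-9 + 27·x) + 6·Dx + (-1 + 3·x)·Dx^2  (order 2).
h: a_k = 1, 3, 9/2, 27/2, 351/8, 1053/8, 31509/80, …
ICs: h(0) = 1, h′(0) = 3.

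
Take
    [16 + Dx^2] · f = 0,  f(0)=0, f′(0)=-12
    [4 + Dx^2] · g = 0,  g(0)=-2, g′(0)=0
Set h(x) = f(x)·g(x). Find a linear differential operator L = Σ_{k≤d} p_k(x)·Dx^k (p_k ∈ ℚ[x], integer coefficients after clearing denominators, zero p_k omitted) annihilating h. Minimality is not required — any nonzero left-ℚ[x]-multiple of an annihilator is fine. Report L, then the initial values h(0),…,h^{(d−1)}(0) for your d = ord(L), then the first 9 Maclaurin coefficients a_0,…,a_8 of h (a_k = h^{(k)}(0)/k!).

L = 144 + 40·Dx^2 + Dx^4  (order 4).
h: a_k = 0, 24, 0, -112, 0, 976/5, 0, -17504/105, 0, …
ICs: h(0) = 0, h′(0) = 24, h′′(0) = 0, h′′′(0) = -672.

f: a_k = 0, -12, 0, 32, 0, -128/5, 0, 1024/105, 0, …
g: a_k = -2, 0, 4, 0, -4/3, 0, 8/45, 0, -4/315, …
f·g: L₀ = L_f ⊗_s L_g, ord ≤ 2·2.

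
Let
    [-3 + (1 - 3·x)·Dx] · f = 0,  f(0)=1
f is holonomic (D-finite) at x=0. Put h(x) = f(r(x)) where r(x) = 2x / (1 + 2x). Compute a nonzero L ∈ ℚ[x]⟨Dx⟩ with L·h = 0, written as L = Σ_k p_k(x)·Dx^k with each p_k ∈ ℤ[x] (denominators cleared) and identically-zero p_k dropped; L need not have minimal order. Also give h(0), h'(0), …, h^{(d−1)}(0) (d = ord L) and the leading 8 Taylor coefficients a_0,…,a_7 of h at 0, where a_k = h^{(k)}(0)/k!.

f: a_k = 1, 3, 9, 27, 81, 243, 729, 2187, …
f∘r: x↦r, Dx↦Dx/r' in L_f ⇒ L₀.
L = 6 + (-1 + 2·x + 8·x^2)·Dx  (order 1).
h: a_k = 1, 6, 24, 96, 384, 1536, 6144, 24576, …
ICs: h(0) = 1.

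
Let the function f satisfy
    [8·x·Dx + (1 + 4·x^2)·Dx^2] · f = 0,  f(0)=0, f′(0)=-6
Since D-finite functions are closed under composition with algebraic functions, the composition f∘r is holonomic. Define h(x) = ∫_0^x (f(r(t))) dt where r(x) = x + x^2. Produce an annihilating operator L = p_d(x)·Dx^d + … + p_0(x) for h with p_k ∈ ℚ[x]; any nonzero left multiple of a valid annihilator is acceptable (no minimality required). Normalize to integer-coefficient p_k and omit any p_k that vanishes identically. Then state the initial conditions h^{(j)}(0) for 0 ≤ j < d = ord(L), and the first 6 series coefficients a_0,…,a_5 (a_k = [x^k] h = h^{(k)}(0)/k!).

L = (-2 + 8·x + 32·x^2 + 48·x^3 + 24·x^4)·Dx^2 + (1 + 2·x + 4·x^2 + 16·x^3 + 20·x^4 + 8·x^5)·Dx^3  (order 3).
h: a_k = 0, 0, -3, -2, 2, 24/5, …
ICs: h(0) = 0, h′(0) = 0, h′′(0) = -6.

f: a_k = 0, -6, 0, 8, 0, -96/5, …
f∘r: x↦r, Dx↦Dx/r' in L_f ⇒ L₀.
∫: right-multiply L₀ by Dx.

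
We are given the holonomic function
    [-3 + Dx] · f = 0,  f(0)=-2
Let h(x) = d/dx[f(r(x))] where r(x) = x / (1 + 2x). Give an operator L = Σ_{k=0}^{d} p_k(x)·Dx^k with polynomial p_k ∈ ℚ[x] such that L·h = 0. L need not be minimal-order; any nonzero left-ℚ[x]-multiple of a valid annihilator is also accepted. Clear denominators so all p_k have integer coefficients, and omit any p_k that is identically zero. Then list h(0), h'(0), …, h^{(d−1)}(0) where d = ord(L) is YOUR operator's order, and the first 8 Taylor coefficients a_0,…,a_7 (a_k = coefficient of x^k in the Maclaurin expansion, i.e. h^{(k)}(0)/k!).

f: a_k = -2, -6, -9, -9, -27/4, -81/20, -81/40, -243/280, …
f∘r: x↦r, Dx↦Dx/r' in L_f ⇒ L₀.
h=h₀': d/dx-closure on L₀ ⇒ L.
L = (-1 - 8·x) + (-1 - 4·x - 4·x^2)·Dx  (order 1).
h: a_k = -6, 6, 9, -51, 519/4, -4743/20, 12441/40, -45417/280, …
ICs: h(0) = -6.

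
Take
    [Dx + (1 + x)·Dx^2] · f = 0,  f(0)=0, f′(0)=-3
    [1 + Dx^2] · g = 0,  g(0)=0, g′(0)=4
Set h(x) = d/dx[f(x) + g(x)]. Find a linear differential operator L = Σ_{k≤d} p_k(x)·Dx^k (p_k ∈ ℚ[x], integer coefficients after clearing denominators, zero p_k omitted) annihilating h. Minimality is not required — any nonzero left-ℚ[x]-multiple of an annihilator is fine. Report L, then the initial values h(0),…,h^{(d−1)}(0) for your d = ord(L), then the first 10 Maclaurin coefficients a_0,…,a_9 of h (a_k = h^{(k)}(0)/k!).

f: a_k = 0, -3, 3/2, -1, 3/4, -3/5, 1/2, -3/7, 3/8, -1/3, …
g: a_k = 0, 4, 0, -2/3, 0, 1/30, 0, -1/1260, 0, 1/90720, …
L₀ := lclm(L_f,L_g); ord L₀ ≤ 2+2.
Derive L from L₀ (diff closure).
L = (7 + 2·x + x^2) + (3 + 5·x + 3·x^2 + x^3)·Dx + (7 + 2·x + x^2)·Dx^2 + (3 + 5·x + 3·x^2 + x^3)·Dx^3  (order 3).
h: a_k = 1, 3, -5, 3, -17/6, 3, -541/180, 3, -30239/10080, 3, …
ICs: h(0) = 1, h′(0) = 3, h′′(0) = -10.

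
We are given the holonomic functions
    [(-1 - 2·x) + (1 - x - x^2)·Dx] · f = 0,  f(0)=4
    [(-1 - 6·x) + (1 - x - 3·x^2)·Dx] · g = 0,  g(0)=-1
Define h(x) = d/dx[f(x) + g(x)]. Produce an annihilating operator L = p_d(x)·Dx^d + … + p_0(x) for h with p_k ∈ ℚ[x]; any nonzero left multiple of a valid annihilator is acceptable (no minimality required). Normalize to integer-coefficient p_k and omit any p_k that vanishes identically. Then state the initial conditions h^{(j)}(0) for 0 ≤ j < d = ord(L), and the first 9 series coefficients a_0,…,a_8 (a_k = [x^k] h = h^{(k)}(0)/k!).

f: a_k = 4, 4, 8, 12, 20, 32, 52, 84, 136, …
g: a_k = -1, -1, -4, -7, -19, -40, -97, -217, -508, …
L₀ := lclm(L_f,L_g); ord L₀ ≤ 1+1.
h=h₀': d/dx-closure on L₀ ⇒ L.
L = (-6 - 168·x - 180·x^2 - 600·x^3 - 930·x^4 - 792·x^5 + 324·x^6) + (6 + 42·x + 48·x^2 + 72·x^3 - 138·x^4 - 894·x^5 - 360·x^6 + 216·x^7)·Dx + (-1 + 2·x - 9·x^2 + 82·x^4 - 6·x^5 - 143·x^6 - 24·x^7 + 27·x^8)·Dx^2  (order 2).
h: a_k = 3, 8, 15, 4, -40, -270, -931, -2976, -8451, …
ICs: h(0) = 3, h′(0) = 8.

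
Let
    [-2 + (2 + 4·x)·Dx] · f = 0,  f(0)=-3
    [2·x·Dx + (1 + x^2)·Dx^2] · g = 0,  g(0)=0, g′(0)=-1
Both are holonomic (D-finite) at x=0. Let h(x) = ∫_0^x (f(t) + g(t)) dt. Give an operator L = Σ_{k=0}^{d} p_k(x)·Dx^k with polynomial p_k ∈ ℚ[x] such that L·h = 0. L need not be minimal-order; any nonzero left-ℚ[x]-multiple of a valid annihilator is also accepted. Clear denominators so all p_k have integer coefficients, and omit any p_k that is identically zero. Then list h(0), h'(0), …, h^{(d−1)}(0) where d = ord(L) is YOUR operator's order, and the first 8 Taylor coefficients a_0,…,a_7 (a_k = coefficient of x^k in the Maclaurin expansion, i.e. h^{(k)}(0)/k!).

L = (-2 - 10·x + 6·x^2 + 6·x^3)·Dx^2 + (-5 - 8·x - 8·x^2 + 24·x^3 + 21·x^4)·Dx^3 + (-1 + 6·x^2 + 6·x^3 + 7·x^4 + 6·x^5)·Dx^4  (order 4).
h: a_k = 0, -3, -2, 1/2, -7/24, 3/8, -113/240, 9/16, …
ICs: h(0) = 0, h′(0) = -3, h′′(0) = -4, h′′′(0) = 3.

f: a_k = -3, -3, 3/2, -3/2, 15/8, -21/8, 63/16, -99/16, …
g: a_k = 0, -1, 0, 1/3, 0, -1/5, 0, 1/7, …
Sum ⇒ L₀ = lclm(L_f,L_g) in ℚ(x)⟨Dx⟩.
h=∫h₀ ⇒ L = L₀·Dx.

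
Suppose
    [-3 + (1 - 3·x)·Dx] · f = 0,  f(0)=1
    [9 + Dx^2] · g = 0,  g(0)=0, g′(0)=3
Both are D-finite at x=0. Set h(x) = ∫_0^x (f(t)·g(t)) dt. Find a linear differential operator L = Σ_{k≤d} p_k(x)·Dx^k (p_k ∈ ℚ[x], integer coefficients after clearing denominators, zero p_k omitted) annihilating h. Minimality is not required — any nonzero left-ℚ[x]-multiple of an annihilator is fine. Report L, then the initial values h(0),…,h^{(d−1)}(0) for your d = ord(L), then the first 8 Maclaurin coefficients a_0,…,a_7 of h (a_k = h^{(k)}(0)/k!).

f: a_k = 1, 3, 9, 27, 81, 243, 729, 2187, …
g: a_k = 0, 3, 0, -9/2, 0, 81/40, 0, -243/560, …
Product ⇒ symmetric product L₀, ord ≤ 2.
Integrate: L := L₀·Dx.
L = (-9 + 27·x)·Dx + 6·Dx^2 + (-1 + 3·x)·Dx^3  (order 3).
h: a_k = 0, 0, 3/2, 3, 45/8, 27/2, 2727/80, 24543/280, …
ICs: h(0) = 0, h′(0) = 0, h′′(0) = 3.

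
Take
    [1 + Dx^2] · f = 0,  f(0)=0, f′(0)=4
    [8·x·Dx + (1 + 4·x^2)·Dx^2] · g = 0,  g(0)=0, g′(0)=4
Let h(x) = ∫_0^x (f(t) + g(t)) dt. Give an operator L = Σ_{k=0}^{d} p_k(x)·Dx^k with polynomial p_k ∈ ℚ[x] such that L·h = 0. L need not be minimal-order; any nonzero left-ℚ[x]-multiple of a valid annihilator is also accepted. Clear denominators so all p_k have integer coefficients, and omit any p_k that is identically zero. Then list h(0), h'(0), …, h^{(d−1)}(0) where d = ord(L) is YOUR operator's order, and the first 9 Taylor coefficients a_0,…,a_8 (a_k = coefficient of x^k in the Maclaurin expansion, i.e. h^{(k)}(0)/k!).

f: a_k = 0, 4, 0, -2/3, 0, 1/30, 0, -1/1260, 0, …
g: a_k = 0, 4, 0, -16/3, 0, 64/5, 0, -256/7, 0, …
L₀ := lclm(L_f,L_g); ord L₀ ≤ 2+2.
h=∫h₀ ⇒ L = L₀·Dx.
L = (-376·x + 1600·x^3 + 128·x^5)·Dx^2 + (-7 + 76·x^2 + 432·x^4 + 64·x^6)·Dx^3 + (-376·x + 1600·x^3 + 128·x^5)·Dx^4 + (-7 + 76·x^2 + 432·x^4 + 64·x^6)·Dx^5  (order 5).
h: a_k = 0, 0, 4, 0, -3/2, 0, 77/36, 0, -6583/1440, …
ICs: h(0) = 0, h′(0) = 0, h′′(0) = 8, h′′′(0) = 0, h′′′′(0) = -36.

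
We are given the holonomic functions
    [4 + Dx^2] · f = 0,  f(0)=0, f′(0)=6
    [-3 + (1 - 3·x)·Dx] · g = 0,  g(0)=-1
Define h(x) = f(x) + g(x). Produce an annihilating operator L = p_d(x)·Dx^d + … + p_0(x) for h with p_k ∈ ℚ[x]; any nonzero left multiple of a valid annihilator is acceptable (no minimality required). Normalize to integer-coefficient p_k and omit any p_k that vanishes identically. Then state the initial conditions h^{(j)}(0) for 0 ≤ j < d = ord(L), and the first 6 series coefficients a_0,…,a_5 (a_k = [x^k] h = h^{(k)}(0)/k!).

f: a_k = 0, 6, 0, -4, 0, 4/5, …
g: a_k = -1, -3, -9, -27, -81, -243, …
Sum ⇒ L₀ = lclm(L_f,L_g) in ℚ(x)⟨Dx⟩.
L = (-348 + 144·x - 216·x^2) + (44 - 180·x + 216·x^2 - 216·x^3)·Dx + (-87 + 36·x - 54·x^2)·Dx^2 + (11 - 45·x + 54·x^2 - 54·x^3)·Dx^3  (order 3).
h: a_k = -1, 3, -9, -31, -81, -1211/5, …
ICs: h(0) = -1, h′(0) = 3, h′′(0) = -18.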